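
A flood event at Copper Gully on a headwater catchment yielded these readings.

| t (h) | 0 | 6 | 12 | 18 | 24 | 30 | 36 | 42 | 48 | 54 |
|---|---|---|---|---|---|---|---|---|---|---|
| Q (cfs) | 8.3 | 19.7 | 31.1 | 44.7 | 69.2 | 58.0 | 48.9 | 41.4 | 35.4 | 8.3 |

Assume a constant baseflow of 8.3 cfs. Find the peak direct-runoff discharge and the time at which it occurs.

Subtracting baseflow gives direct-runoff ordinates: 0.0, 11.4, 22.8, 36.4, 60.9, 49.7, 40.6, 33.1, 27.1, 0.0 cfs.
The maximum is 60.9 cfs, occurring at the reading for t = 24 h.

Q_p = 60.9 cfs at t = 24 h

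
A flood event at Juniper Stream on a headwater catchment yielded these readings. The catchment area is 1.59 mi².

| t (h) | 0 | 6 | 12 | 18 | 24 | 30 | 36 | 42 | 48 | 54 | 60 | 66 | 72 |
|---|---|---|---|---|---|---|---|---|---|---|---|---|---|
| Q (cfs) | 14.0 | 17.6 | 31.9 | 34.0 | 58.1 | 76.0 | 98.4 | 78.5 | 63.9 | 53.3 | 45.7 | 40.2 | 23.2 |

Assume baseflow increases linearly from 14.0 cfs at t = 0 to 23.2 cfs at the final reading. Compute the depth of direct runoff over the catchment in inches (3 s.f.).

d ≈ 2.30 in

Direct runoff: 0.00, 2.83, 16.37, 17.70, 41.03, 58.17, 79.80, 59.13, 43.77, 32.40, 24.03, 17.77, 0.00 cfs; ΣQ_DR = 393.0 cfs.
V = ΣQ_DR · Δt = 393.0 × 21600 s = 8.489 × 10^6 ft³.
Over A = 1.59 mi², depth = V / A = 2.30 in.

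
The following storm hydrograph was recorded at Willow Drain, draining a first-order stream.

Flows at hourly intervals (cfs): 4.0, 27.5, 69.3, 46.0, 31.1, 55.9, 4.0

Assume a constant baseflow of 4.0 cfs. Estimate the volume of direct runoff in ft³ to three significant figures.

V ≈ 7.55 × 10^5 ft³

Direct-runoff ordinates (Q − Q_b): 0.0, 23.5, 65.3, 42.0, 27.1, 51.9, 0.0 cfs.
ΣQ_DR = 209.8 cfs.
With Δt = 1 h = 3600 s, V = ΣQ_DR · Δt = 209.8 × 3600 = 7.55 × 10^5 ft³.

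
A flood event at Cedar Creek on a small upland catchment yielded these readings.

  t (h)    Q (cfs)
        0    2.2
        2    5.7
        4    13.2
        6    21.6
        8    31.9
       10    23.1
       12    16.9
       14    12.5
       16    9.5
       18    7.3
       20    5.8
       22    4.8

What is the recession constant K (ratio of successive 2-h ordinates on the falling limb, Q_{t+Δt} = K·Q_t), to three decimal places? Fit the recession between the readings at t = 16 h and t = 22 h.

K ≈ 0.796

Using the recession-limb readings at t = 16 h and t = 22 h: Q falls from 9.5 to 4.8 cfs over 3 intervals.
K = (Q₂/Q₁)^(1/3) = (4.8/9.5)^(1/3) = 0.796.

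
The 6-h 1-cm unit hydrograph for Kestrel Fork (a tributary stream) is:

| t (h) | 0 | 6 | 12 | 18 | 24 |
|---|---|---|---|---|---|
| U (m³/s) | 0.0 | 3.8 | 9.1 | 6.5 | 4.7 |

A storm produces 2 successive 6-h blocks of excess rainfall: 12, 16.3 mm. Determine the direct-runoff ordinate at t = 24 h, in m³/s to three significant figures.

By discrete convolution, Q_j = Σ (P_i / 10 mm) · U_{j−i}.
At t = 24 h (j=4): Q = (12/10)·4.7 + (16.3/10)·6.5 = 16.2 m³/s.

Q ≈ 16.2 m³/s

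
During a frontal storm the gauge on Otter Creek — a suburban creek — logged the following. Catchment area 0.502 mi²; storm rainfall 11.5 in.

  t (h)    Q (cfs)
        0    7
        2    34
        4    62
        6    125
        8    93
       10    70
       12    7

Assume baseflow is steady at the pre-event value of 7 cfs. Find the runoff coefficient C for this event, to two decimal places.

C ≈ 0.19

ΣQ_DR = 349.0 cfs; V = ΣQ_DR·Δt = 2.513 × 10^6 ft³.
Runoff depth d = V / A = 2.155 in.
C = d / P = 2.155 / 11.5 = 0.19.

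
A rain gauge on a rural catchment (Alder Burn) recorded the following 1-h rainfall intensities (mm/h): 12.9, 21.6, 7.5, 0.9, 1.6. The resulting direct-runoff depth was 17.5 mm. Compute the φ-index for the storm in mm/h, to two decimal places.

Only the 2 blocks with intensity above φ contribute runoff: 12.9, 21.6 mm/h.
Σ(I−φ)·Δt = d  ⇒  (12.9+21.6 − 2φ)·1 = 17.5
φ = (34.50 − 17.5/1) / 2 = 8.50 mm/h.

φ ≈ 8.50 mm/h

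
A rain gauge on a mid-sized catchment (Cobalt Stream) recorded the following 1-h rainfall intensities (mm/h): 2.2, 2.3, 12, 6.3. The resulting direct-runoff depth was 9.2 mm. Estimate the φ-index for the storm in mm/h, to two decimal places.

φ ≈ 4.55 mm/h

Only the 2 blocks with intensity above φ contribute runoff: 12, 6.3 mm/h.
Σ(I−φ)·Δt = d  ⇒  (12+6.3 − 2φ)·1 = 9.2
φ = (18.30 − 9.2/1) / 2 = 4.55 mm/h.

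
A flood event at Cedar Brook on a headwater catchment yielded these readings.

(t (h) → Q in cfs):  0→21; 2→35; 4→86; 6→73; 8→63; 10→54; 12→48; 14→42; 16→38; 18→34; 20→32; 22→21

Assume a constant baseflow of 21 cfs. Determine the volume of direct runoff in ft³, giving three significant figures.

V ≈ 2.12 × 10^6 ft³

Direct-runoff ordinates (Q − Q_b): 0.0, 14.0, 65.0, 52.0, 42.0, 33.0, 27.0, 21.0, 17.0, 13.0, 11.0, 0.0 cfs.
ΣQ_DR = 295.0 cfs.
With Δt = 2 h = 7200 s, V = ΣQ_DR · Δt = 295.0 × 7200 = 2.12 × 10^6 ft³.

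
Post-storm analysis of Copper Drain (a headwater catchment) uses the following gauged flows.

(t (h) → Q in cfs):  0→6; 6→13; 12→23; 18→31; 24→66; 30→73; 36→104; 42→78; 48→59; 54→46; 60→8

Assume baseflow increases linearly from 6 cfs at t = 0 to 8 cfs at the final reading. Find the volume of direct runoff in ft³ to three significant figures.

V ≈ 9.29 × 10^6 ft³

Direct-runoff ordinates (Q − Q_b): 0.00, 6.80, 16.60, 24.40, 59.20, 66.00, 96.80, 70.60, 51.40, 38.20, 0.00 cfs.
ΣQ_DR = 430.0 cfs.
With Δt = 6 h = 21600 s, V = ΣQ_DR · Δt = 430.0 × 21600 = 9.29 × 10^6 ft³.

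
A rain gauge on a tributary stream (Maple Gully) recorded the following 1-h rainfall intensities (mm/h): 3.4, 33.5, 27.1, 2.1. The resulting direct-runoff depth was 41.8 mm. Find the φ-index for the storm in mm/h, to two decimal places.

φ ≈ 9.40 mm/h

Only the 2 blocks with intensity above φ contribute runoff: 33.5, 27.1 mm/h.
Σ(I−φ)·Δt = d  ⇒  (33.5+27.1 − 2φ)·1 = 41.8
φ = (60.60 − 41.8/1) / 2 = 9.40 mm/h.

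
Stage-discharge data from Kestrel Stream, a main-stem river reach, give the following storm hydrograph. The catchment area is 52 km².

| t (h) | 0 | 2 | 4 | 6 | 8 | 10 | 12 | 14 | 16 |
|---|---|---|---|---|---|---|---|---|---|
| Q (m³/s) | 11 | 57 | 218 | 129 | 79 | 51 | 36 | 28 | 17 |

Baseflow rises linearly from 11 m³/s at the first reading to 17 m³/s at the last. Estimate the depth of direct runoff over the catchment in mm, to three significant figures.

d ≈ 69.2 mm

Direct runoff: 0.00, 45.25, 205.50, 115.75, 65.00, 36.25, 20.50, 11.75, 0.00 m³/s; ΣQ_DR = 500.0 m³/s.
V = ΣQ_DR · Δt = 500.0 × 7200 s = 3.600 × 10^6 m³.
Over A = 52 km², depth = V / A = 69.2 mm.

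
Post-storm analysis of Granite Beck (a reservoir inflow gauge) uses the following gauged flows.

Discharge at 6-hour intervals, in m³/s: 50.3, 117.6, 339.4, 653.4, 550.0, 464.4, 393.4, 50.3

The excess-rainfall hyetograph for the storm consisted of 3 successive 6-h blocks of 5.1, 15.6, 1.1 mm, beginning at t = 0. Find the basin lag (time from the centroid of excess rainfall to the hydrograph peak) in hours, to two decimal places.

Centroid of excess rainfall: t_c = Σ P_i·t̄_i / ΣP_i = 7.8991 h (block centres at 3, 9, 15 h).
Hydrograph peak occurs at t = 18 h, so basin lag t_L = 18 − 7.8991 = 10.10 h.

t_L ≈ 10.10 h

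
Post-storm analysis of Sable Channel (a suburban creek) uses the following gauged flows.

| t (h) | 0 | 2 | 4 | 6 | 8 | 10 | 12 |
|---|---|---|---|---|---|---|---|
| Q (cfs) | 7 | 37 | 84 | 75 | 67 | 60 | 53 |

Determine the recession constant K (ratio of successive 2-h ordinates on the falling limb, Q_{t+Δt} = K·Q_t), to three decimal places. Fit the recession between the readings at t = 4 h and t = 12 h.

K ≈ 0.891

Using the recession-limb readings at t = 4 h and t = 12 h: Q falls from 84 to 53 cfs over 4 intervals.
K = (Q₂/Q₁)^(1/4) = (53/84)^(1/4) = 0.891.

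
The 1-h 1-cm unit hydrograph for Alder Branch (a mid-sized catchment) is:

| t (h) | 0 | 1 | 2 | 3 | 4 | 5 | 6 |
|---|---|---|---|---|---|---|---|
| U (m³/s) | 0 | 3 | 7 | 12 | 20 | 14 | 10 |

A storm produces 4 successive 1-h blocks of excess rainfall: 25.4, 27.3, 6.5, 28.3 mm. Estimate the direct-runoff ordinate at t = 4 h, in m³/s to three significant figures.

Q ≈ 96.6 m³/s

By discrete convolution, Q_j = Σ (P_i / 10 mm) · U_{j−i}.
At t = 4 h (j=4): Q = (25.4/10)·20 + (27.3/10)·12 + (6.5/10)·7 + (28.3/10)·3 = 96.6 m³/s.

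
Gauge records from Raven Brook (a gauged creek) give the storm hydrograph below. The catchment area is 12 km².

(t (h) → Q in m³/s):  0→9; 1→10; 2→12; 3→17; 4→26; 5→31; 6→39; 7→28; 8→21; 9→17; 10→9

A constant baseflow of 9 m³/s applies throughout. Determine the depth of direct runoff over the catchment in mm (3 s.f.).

Direct runoff: 0.0, 1.0, 3.0, 8.0, 17.0, 22.0, 30.0, 19.0, 12.0, 8.0, 0.0 m³/s; ΣQ_DR = 120.0 m³/s.
V = ΣQ_DR · Δt = 120.0 × 3600 s = 4.320 × 10^5 m³.
Over A = 12 km², depth = V / A = 36.0 mm.

d ≈ 36.0 mm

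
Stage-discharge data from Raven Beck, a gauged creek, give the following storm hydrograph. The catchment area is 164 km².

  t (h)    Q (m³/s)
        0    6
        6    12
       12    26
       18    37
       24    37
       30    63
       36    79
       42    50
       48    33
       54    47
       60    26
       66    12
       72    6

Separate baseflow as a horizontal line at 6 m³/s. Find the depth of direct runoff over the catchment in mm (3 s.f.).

Direct runoff: 0.0, 6.0, 20.0, 31.0, 31.0, 57.0, 73.0, 44.0, 27.0, 41.0, 20.0, 6.0, 0.0 m³/s; ΣQ_DR = 356.0 m³/s.
V = ΣQ_DR · Δt = 356.0 × 21600 s = 7.690 × 10^6 m³.
Over A = 164 km², depth = V / A = 46.9 mm.

d ≈ 46.9 mm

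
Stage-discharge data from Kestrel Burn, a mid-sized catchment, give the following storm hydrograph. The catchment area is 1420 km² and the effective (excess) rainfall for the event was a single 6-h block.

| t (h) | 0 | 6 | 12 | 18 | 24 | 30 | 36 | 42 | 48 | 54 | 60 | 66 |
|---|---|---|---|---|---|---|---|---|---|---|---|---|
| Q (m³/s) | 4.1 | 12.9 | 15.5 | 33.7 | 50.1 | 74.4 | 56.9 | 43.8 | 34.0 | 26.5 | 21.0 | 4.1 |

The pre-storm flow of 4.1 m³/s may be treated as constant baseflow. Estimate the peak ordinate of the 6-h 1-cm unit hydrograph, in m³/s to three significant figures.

U_p ≈ 141 m³/s

Direct runoff: 0.0, 8.8, 11.4, 29.6, 46.0, 70.3, 52.8, 39.7, 29.9, 22.4, 16.9, 0.0 m³/s; ΣQ_DR = 327.8 m³/s, peak = 70.3 m³/s.
Runoff depth d = ΣQ_DR·Δt / A = 327.8 × 21600 / (1420 km²) = 4.986 mm.
The 1-cm UH is the DRH scaled by (10 mm)/d, so U_p = 70.3 × 10/4.986 = 141 m³/s.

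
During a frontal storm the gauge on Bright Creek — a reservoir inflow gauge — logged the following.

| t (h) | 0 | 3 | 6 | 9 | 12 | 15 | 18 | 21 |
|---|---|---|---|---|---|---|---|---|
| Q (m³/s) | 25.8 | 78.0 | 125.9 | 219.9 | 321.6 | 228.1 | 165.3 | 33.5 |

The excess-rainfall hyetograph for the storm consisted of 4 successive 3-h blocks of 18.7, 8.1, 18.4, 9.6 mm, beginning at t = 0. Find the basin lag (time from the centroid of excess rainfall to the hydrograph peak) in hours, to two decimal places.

t_L ≈ 6.47 h

Centroid of excess rainfall: t_c = Σ P_i·t̄_i / ΣP_i = 5.5347 h (block centres at 1.5, 4.5, 7.5, 10.5 h).
Hydrograph peak occurs at t = 12 h, so basin lag t_L = 12 − 5.5347 = 6.47 h.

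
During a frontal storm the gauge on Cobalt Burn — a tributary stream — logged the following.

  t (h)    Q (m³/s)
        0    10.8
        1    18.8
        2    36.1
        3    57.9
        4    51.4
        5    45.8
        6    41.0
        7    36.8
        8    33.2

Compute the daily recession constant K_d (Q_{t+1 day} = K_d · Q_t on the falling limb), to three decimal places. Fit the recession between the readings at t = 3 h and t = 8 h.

K_d ≈ 0.069

Between t = 3 h and t = 8 h the flow falls from 57.9 to 33.2 m³/s over 5×1 h = 5 h.
Per-interval ratio K = (33.2/57.9)^(1/5) = 0.8947; K_d = K^(24/1) = 0.069.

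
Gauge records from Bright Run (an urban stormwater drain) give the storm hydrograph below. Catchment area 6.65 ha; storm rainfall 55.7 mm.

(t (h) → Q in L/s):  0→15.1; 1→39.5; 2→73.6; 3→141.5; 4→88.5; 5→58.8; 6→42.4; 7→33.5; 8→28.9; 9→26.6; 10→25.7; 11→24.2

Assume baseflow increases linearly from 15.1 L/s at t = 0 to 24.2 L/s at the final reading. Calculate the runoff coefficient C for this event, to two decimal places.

ΣQ_DR = 362.5 L/s; V = ΣQ_DR·Δt = 1.305 × 10^6 L.
Runoff depth d = V / A = 19.62 mm.
C = d / P = 19.62 / 55.7 = 0.35.

C ≈ 0.35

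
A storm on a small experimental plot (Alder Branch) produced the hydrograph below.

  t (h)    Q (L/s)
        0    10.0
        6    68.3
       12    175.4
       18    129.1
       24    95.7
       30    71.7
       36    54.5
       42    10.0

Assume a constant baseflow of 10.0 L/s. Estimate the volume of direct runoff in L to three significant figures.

Direct-runoff ordinates (Q − Q_b): 0.0, 58.3, 165.4, 119.1, 85.7, 61.7, 44.5, 0.0 L/s.
ΣQ_DR = 534.7 L/s.
With Δt = 6 h = 21600 s, V = ΣQ_DR · Δt = 534.7 × 21600 = 1.15 × 10^7 L.

V ≈ 1.15 × 10^7 L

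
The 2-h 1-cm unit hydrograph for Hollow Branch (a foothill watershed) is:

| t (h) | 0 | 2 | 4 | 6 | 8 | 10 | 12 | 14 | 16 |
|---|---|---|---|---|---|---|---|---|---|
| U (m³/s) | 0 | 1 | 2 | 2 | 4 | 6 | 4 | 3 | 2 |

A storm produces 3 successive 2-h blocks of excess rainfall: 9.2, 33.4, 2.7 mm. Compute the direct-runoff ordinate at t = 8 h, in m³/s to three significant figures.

Q ≈ 10.9 m³/s

By discrete convolution, Q_j = Σ (P_i / 10 mm) · U_{j−i}.
At t = 8 h (j=4): Q = (9.2/10)·4 + (33.4/10)·2 + (2.7/10)·2 = 10.9 m³/s.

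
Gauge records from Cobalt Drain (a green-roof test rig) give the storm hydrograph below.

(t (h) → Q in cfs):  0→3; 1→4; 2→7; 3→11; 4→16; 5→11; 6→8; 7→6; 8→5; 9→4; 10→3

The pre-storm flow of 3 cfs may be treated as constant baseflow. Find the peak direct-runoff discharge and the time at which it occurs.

Q_p = 13.0 cfs at t = 4 h

Subtracting baseflow gives direct-runoff ordinates: 0.0, 1.0, 4.0, 8.0, 13.0, 8.0, 5.0, 3.0, 2.0, 1.0, 0.0 cfs.
The maximum is 13.0 cfs, occurring at the reading for t = 4 h.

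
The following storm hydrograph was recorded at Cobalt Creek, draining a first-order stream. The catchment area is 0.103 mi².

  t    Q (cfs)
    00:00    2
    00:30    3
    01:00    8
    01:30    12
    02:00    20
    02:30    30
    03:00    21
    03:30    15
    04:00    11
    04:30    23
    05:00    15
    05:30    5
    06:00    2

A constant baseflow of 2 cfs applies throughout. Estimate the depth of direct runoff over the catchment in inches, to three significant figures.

d ≈ 1.06 in

Direct runoff: 0.0, 1.0, 6.0, 10.0, 18.0, 28.0, 19.0, 13.0, 9.0, 21.0, 13.0, 3.0, 0.0 cfs; ΣQ_DR = 141.0 cfs.
V = ΣQ_DR · Δt = 141.0 × 1800 s = 2.538 × 10^5 ft³.
Over A = 0.103 mi², depth = V / A = 1.06 in.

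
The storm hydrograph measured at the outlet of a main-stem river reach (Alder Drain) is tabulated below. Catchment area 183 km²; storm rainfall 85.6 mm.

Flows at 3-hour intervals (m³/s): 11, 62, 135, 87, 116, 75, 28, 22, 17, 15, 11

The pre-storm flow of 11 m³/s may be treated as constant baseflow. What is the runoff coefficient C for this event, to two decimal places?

C ≈ 0.32

ΣQ_DR = 458.0 m³/s; V = ΣQ_DR·Δt = 4.946 × 10^6 m³.
Runoff depth d = V / A = 27.03 mm.
C = d / P = 27.03 / 85.6 = 0.32.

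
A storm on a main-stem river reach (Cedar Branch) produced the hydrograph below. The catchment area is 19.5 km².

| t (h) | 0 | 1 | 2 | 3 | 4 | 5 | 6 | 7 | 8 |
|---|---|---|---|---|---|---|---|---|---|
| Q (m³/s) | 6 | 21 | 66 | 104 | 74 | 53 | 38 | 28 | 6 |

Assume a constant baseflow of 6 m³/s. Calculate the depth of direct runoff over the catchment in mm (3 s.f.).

d ≈ 63.1 mm

Direct runoff: 0.0, 15.0, 60.0, 98.0, 68.0, 47.0, 32.0, 22.0, 0.0 m³/s; ΣQ_DR = 342.0 m³/s.
V = ΣQ_DR · Δt = 342.0 × 3600 s = 1.231 × 10^6 m³.
Over A = 19.5 km², depth = V / A = 63.1 mm.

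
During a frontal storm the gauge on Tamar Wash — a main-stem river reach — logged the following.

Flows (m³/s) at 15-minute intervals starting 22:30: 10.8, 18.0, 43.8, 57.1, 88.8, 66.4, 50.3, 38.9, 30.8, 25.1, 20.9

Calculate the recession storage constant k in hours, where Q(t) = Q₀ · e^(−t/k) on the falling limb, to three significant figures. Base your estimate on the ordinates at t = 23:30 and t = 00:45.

k ≈ 0.989 h

On the falling limb, Q drops from 88.8 to 25.1 m³/s between t = 23:30 and t = 00:45 (Δt = 1.25 h).
k = −Δt / ln(Q₂/Q₁) = −1.25 / ln(25.1/88.8) = 0.989 h.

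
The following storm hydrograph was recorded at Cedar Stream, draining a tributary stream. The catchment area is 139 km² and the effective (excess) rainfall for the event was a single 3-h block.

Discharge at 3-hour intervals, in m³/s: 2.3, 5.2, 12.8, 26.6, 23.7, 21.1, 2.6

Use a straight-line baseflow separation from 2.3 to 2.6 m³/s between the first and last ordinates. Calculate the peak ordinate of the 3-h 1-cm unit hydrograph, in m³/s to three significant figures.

Direct runoff: 0.00, 2.85, 10.40, 24.15, 21.20, 18.55, 0.00 m³/s; ΣQ_DR = 77.15 m³/s, peak = 24.15 m³/s.
Runoff depth d = ΣQ_DR·Δt / A = 77.15 × 10800 / (139 km²) = 5.994 mm.
The 1-cm UH is the DRH scaled by (10 mm)/d, so U_p = 24.15 × 10/5.994 = 40.3 m³/s.

U_p ≈ 40.3 m³/s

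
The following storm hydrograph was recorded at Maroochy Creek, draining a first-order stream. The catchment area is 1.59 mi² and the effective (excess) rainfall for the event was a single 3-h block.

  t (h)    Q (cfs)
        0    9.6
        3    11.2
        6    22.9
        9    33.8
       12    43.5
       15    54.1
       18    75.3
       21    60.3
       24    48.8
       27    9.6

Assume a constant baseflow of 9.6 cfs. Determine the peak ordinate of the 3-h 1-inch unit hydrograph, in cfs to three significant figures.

U_p ≈ 82.3 cfs

Direct runoff: 0.0, 1.6, 13.3, 24.2, 33.9, 44.5, 65.7, 50.7, 39.2, 0.0 cfs; ΣQ_DR = 273.1 cfs, peak = 65.7 cfs.
Runoff depth d = ΣQ_DR·Δt / A = 273.1 × 10800 / (1.59 mi²) = 0.7985 in.
The 1-inch UH is the DRH scaled by (1 in)/d, so U_p = 65.7 × 1/0.7985 = 82.3 cfs.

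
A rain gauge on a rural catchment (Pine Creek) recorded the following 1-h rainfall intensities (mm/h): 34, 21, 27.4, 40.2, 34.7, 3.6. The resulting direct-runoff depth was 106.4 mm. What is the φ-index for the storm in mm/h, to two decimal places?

Only the 5 blocks with intensity above φ contribute runoff: 34, 21, 27.4, 40.2, 34.7 mm/h.
Σ(I−φ)·Δt = d  ⇒  (34+21+27.4+40.2+34.7 − 5φ)·1 = 106.4
φ = (157.3 − 106.4/1) / 5 = 10.18 mm/h.

φ ≈ 10.18 mm/h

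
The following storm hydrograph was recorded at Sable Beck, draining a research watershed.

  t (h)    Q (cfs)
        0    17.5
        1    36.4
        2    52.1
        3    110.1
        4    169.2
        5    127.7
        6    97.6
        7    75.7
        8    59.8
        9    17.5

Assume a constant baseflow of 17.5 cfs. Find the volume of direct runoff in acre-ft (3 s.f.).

V ≈ 48.6 acre-ft

Direct-runoff ordinates (Q − Q_b): 0.0, 18.9, 34.6, 92.6, 151.7, 110.2, 80.1, 58.2, 42.3, 0.0 cfs.
ΣQ_DR = 588.6 cfs.
With Δt = 1 h = 3600 s, V = ΣQ_DR · Δt = 588.6 × 3600 = 2.12 × 10^6 ft³ = 48.6 acre-ft.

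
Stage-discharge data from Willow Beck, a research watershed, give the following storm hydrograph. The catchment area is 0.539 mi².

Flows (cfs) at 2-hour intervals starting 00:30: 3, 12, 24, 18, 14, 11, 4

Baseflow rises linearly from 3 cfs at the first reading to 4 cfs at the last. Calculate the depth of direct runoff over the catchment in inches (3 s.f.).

Direct runoff: 0.00, 8.83, 20.67, 14.50, 10.33, 7.17, 0.00 cfs; ΣQ_DR = 61.50 cfs.
V = ΣQ_DR · Δt = 61.50 × 7200 s = 4.428 × 10^5 ft³.
Over A = 0.539 mi², depth = V / A = 0.354 in.

d ≈ 0.354 in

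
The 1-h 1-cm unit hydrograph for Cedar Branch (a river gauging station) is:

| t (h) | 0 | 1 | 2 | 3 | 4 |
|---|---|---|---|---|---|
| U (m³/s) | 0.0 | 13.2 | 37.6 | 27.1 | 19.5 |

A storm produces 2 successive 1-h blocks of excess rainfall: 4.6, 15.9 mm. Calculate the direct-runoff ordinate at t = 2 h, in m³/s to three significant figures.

Q ≈ 38.3 m³/s

By discrete convolution, Q_j = Σ (P_i / 10 mm) · U_{j−i}.
At t = 2 h (j=2): Q = (4.6/10)·37.6 + (15.9/10)·13.2 = 38.3 m³/s.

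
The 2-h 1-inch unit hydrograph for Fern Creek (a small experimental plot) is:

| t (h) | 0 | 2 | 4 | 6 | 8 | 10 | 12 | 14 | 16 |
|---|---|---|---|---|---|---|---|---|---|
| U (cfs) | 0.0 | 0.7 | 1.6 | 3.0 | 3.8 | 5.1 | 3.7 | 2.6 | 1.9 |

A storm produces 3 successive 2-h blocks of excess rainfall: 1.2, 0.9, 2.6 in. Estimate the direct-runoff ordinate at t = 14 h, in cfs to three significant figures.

Q ≈ 19.7 cfs

By discrete convolution, Q_j = Σ (P_i / 1 in) · U_{j−i}.
At t = 14 h (j=7): Q = (1.2/1)·2.6 + (0.9/1)·3.7 + (2.6/1)·5.1 = 19.7 cfs.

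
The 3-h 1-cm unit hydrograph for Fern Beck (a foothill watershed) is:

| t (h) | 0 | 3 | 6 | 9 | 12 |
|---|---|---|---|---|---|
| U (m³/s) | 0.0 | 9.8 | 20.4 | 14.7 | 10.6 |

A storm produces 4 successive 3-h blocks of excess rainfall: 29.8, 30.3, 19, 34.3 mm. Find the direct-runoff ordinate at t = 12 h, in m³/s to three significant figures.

Q ≈ 149 m³/s

By discrete convolution, Q_j = Σ (P_i / 10 mm) · U_{j−i}.
At t = 12 h (j=4): Q = (29.8/10)·10.6 + (30.3/10)·14.7 + (19/10)·20.4 + (34.3/10)·9.8 = 149 m³/s.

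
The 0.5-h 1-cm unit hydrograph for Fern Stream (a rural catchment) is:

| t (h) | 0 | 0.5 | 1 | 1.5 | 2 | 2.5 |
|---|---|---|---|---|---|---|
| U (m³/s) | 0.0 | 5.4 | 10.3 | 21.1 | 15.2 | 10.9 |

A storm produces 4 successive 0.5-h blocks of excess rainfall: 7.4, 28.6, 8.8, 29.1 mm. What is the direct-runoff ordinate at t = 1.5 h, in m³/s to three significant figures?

By discrete convolution, Q_j = Σ (P_i / 10 mm) · U_{j−i}.
At t = 1.5 h (j=3): Q = (7.4/10)·21.1 + (28.6/10)·10.3 + (8.8/10)·5.4 + (29.1/10)·0.0 = 49.8 m³/s.

Q ≈ 49.8 m³/s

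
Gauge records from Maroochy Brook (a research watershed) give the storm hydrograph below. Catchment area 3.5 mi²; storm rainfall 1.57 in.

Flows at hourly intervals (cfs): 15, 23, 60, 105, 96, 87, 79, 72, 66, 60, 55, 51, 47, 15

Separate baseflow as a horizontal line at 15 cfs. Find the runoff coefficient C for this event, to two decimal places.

C ≈ 0.18

ΣQ_DR = 621.0 cfs; V = ΣQ_DR·Δt = 2.236 × 10^6 ft³.
Runoff depth d = V / A = 0.2749 in.
C = d / P = 0.2749 / 1.57 = 0.18.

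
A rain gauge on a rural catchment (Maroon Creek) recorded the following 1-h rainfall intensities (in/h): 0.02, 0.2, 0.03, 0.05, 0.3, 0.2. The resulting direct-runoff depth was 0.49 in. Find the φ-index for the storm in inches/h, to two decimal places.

φ ≈ 0.07 in/h

Only the 3 blocks with intensity above φ contribute runoff: 0.2, 0.3, 0.2 in/h.
Σ(I−φ)·Δt = d  ⇒  (0.2+0.3+0.2 − 3φ)·1 = 0.49
φ = (0.7000 − 0.49/1) / 3 = 0.07 in/h.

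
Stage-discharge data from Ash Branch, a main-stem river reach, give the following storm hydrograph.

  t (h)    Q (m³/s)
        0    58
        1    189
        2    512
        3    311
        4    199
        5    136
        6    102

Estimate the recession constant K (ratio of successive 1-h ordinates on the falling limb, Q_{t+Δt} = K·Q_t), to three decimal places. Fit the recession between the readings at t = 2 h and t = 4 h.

Using the recession-limb readings at t = 2 h and t = 4 h: Q falls from 512 to 199 m³/s over 2 intervals.
K = (Q₂/Q₁)^(1/2) = (199/512)^(1/2) = 0.623.

K ≈ 0.623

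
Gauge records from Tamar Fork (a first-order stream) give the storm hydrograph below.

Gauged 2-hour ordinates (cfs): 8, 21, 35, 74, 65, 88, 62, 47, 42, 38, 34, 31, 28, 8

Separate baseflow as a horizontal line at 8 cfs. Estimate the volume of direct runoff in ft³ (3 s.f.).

V ≈ 3.38 × 10^6 ft³

Direct-runoff ordinates (Q − Q_b): 0.0, 13.0, 27.0, 66.0, 57.0, 80.0, 54.0, 39.0, 34.0, 30.0, 26.0, 23.0, 20.0, 0.0 cfs.
ΣQ_DR = 469.0 cfs.
With Δt = 2 h = 7200 s, V = ΣQ_DR · Δt = 469.0 × 7200 = 3.38 × 10^6 ft³.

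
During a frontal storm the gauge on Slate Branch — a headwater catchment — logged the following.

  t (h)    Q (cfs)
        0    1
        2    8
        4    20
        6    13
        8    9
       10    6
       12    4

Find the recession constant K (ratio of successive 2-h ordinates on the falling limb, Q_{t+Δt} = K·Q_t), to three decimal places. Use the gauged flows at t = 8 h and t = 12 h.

Using the recession-limb readings at t = 8 h and t = 12 h: Q falls from 9 to 4 cfs over 2 intervals.
K = (Q₂/Q₁)^(1/2) = (4/9)^(1/2) = 0.667.

K ≈ 0.667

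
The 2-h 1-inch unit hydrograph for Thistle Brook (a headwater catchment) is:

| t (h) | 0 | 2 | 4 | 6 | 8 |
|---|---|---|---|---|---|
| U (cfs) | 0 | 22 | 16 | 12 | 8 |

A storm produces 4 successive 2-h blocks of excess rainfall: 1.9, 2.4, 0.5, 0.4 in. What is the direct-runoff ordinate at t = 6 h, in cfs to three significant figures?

By discrete convolution, Q_j = Σ (P_i / 1 in) · U_{j−i}.
At t = 6 h (j=3): Q = (1.9/1)·12 + (2.4/1)·16 + (0.5/1)·22 + (0.4/1)·0 = 72.2 cfs.

Q ≈ 72.2 cfs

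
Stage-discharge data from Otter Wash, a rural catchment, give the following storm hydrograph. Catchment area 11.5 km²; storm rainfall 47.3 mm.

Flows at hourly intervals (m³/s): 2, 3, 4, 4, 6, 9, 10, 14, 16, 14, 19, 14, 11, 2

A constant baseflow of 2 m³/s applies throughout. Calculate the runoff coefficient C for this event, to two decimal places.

C ≈ 0.66

ΣQ_DR = 100.0 m³/s; V = ΣQ_DR·Δt = 3.600 × 10^5 m³.
Runoff depth d = V / A = 31.30 mm.
C = d / P = 31.30 / 47.3 = 0.66.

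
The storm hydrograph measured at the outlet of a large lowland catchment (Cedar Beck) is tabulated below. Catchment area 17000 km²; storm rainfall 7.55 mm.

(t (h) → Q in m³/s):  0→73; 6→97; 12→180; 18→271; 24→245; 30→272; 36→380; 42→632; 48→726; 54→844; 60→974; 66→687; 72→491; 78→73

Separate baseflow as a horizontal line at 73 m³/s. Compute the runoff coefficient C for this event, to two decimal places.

C ≈ 0.83

ΣQ_DR = 4923 m³/s; V = ΣQ_DR·Δt = 1.063 × 10^8 m³.
Runoff depth d = V / A = 6.255 mm.
C = d / P = 6.255 / 7.55 = 0.83.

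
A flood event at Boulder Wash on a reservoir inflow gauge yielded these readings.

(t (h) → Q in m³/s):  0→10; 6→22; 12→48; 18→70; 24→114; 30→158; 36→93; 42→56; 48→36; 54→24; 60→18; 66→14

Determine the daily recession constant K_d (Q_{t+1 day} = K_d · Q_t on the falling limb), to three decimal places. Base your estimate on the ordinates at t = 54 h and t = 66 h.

Between t = 54 h and t = 66 h the flow falls from 24 to 14 m³/s over 2×6 h = 12 h.
Per-interval ratio K = (14/24)^(1/2) = 0.7638; K_d = K^(24/6) = 0.340.

K_d ≈ 0.340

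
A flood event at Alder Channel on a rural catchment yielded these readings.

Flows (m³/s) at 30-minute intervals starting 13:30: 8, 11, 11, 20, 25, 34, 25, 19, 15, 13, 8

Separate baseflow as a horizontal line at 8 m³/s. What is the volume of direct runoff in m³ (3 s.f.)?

Direct-runoff ordinates (Q − Q_b): 0.0, 3.0, 3.0, 12.0, 17.0, 26.0, 17.0, 11.0, 7.0, 5.0, 0.0 m³/s.
ΣQ_DR = 101.0 m³/s.
With Δt = 0.5 h = 1800 s, V = ΣQ_DR · Δt = 101.0 × 1800 = 1.82 × 10^5 m³.

V ≈ 1.82 × 10^5 m³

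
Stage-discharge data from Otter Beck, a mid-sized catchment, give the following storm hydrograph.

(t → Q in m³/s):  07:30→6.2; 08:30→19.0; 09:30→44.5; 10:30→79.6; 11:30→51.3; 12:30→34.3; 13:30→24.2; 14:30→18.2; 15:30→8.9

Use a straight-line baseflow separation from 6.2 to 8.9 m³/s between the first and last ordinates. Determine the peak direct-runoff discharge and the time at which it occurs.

Q_p = 72.39 m³/s at t = 10:30

Subtracting baseflow gives direct-runoff ordinates: 0.00, 12.46, 37.62, 72.39, 43.75, 26.41, 15.97, 9.64, 0.00 m³/s.
The maximum is 72.39 m³/s, occurring at the reading for t = 10:30.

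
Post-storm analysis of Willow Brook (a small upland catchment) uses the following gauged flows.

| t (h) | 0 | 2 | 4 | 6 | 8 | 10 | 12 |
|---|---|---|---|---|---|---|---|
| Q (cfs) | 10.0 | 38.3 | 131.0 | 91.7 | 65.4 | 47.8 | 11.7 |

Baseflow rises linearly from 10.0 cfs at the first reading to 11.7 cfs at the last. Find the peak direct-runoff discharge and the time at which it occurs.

Q_p = 120.43 cfs at t = 4 h

Subtracting baseflow gives direct-runoff ordinates: 0.00, 28.02, 120.43, 80.85, 54.27, 36.38, 0.00 cfs.
The maximum is 120.43 cfs, occurring at the reading for t = 4 h.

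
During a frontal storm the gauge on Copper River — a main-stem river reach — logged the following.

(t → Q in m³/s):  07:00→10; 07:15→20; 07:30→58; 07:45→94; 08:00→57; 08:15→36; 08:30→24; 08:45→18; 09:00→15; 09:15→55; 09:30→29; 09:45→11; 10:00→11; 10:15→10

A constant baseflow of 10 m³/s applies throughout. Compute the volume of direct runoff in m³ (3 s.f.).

V ≈ 2.77 × 10^5 m³

Direct-runoff ordinates (Q − Q_b): 0.0, 10.0, 48.0, 84.0, 47.0, 26.0, 14.0, 8.0, 5.0, 45.0, 19.0, 1.0, 1.0, 0.0 m³/s.
ΣQ_DR = 308.0 m³/s.
With Δt = 0.25 h = 900 s, V = ΣQ_DR · Δt = 308.0 × 900 = 2.77 × 10^5 m³.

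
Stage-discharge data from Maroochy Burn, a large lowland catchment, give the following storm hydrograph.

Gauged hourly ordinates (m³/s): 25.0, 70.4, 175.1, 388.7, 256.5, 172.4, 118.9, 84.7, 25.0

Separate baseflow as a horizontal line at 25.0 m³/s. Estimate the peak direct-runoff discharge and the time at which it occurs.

Subtracting baseflow gives direct-runoff ordinates: 0.0, 45.4, 150.1, 363.7, 231.5, 147.4, 93.9, 59.7, 0.0 m³/s.
The maximum is 363.7 m³/s, occurring at the reading for t = 3 h.

Q_p = 363.7 m³/s at t = 3 h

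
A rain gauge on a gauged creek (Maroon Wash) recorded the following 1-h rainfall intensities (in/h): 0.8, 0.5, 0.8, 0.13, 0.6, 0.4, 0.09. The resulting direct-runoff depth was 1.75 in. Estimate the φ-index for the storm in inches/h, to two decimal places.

φ ≈ 0.27 in/h

Only the 5 blocks with intensity above φ contribute runoff: 0.8, 0.5, 0.8, 0.6, 0.4 in/h.
Σ(I−φ)·Δt = d  ⇒  (0.8+0.5+0.8+0.6+0.4 − 5φ)·1 = 1.75
φ = (3.100 − 1.75/1) / 5 = 0.27 in/h.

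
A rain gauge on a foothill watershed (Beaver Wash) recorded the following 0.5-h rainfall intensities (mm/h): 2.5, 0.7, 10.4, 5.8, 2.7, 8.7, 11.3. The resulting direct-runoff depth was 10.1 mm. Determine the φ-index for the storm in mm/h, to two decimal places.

Only the 4 blocks with intensity above φ contribute runoff: 10.4, 5.8, 8.7, 11.3 mm/h.
Σ(I−φ)·Δt = d  ⇒  (10.4+5.8+8.7+11.3 − 4φ)·0.5 = 10.1
φ = (36.20 − 10.1/0.5) / 4 = 4.00 mm/h.

φ ≈ 4.00 mm/h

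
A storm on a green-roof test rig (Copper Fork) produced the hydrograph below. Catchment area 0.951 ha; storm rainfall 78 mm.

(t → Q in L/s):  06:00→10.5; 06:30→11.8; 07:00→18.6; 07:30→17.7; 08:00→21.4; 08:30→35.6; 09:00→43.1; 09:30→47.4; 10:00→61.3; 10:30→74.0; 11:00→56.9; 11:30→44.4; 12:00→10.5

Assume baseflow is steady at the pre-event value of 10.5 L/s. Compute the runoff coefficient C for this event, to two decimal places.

C ≈ 0.77

ΣQ_DR = 316.7 L/s; V = ΣQ_DR·Δt = 5.701 × 10^5 L.
Runoff depth d = V / A = 59.94 mm.
C = d / P = 59.94 / 78 = 0.77.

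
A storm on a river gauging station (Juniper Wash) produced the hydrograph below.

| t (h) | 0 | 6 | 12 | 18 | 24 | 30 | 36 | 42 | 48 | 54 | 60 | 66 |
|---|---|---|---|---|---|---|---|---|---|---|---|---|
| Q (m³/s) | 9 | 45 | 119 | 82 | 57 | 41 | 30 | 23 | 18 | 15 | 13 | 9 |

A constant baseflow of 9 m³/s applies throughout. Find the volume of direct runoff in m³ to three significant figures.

Direct-runoff ordinates (Q − Q_b): 0.0, 36.0, 110.0, 73.0, 48.0, 32.0, 21.0, 14.0, 9.0, 6.0, 4.0, 0.0 m³/s.
ΣQ_DR = 353.0 m³/s.
With Δt = 6 h = 21600 s, V = ΣQ_DR · Δt = 353.0 × 21600 = 7.62 × 10^6 m³.

V ≈ 7.62 × 10^6 m³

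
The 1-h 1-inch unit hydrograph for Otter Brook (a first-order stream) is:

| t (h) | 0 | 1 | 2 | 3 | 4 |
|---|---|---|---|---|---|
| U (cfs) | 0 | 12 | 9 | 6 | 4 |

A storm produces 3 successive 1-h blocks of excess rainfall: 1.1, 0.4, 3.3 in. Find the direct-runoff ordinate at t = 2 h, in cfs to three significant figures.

By discrete convolution, Q_j = Σ (P_i / 1 in) · U_{j−i}.
At t = 2 h (j=2): Q = (1.1/1)·9 + (0.4/1)·12 + (3.3/1)·0 = 14.7 cfs.

Q ≈ 14.7 cfs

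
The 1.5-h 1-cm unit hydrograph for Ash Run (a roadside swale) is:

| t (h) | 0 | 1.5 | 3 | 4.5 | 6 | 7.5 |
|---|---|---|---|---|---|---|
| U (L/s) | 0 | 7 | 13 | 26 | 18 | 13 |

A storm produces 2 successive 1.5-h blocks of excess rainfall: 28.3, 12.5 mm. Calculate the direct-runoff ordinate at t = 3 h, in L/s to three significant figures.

By discrete convolution, Q_j = Σ (P_i / 10 mm) · U_{j−i}.
At t = 3 h (j=2): Q = (28.3/10)·13 + (12.5/10)·7 = 45.5 L/s.

Q ≈ 45.5 L/s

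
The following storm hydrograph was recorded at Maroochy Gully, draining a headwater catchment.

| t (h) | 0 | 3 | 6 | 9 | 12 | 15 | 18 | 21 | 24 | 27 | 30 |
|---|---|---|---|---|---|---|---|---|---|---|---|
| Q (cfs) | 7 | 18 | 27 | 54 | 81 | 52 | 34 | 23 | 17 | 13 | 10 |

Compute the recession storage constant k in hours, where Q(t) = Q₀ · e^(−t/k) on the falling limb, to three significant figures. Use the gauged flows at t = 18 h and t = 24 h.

On the falling limb, Q drops from 34 to 17 cfs between t = 18 h and t = 24 h (Δt = 6 h).
k = −Δt / ln(Q₂/Q₁) = −6 / ln(17/34) = 8.66 h.

k ≈ 8.66 h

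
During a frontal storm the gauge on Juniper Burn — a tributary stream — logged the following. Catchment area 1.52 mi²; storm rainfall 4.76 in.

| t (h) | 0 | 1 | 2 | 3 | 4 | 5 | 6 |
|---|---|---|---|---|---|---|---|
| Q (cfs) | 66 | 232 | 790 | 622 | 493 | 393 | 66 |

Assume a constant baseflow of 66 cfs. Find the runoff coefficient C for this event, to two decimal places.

ΣQ_DR = 2200 cfs; V = ΣQ_DR·Δt = 7.920 × 10^6 ft³.
Runoff depth d = V / A = 2.243 in.
C = d / P = 2.243 / 4.76 = 0.47.

C ≈ 0.47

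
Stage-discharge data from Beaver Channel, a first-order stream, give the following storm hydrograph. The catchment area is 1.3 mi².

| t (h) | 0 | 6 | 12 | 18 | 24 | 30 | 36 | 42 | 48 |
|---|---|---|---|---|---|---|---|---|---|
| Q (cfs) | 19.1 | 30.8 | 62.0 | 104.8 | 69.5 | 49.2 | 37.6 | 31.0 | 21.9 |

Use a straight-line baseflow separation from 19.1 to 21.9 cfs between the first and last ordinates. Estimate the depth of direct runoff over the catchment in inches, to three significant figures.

Direct runoff: 0.00, 11.35, 42.20, 84.65, 49.00, 28.35, 16.40, 9.45, 0.00 cfs; ΣQ_DR = 241.4 cfs.
V = ΣQ_DR · Δt = 241.4 × 21600 s = 5.214 × 10^6 ft³.
Over A = 1.3 mi², depth = V / A = 1.73 in.

d ≈ 1.73 in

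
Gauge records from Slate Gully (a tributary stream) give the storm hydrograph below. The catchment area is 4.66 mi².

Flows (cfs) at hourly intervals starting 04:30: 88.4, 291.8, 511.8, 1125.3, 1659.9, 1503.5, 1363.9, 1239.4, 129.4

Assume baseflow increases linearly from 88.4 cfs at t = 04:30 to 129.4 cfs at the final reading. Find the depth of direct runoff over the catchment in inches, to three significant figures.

Direct runoff: 0.00, 198.28, 413.15, 1021.52, 1551.00, 1389.47, 1244.75, 1115.12, 0.00 cfs; ΣQ_DR = 6933 cfs.
V = ΣQ_DR · Δt = 6933 × 3600 s = 2.496 × 10^7 ft³.
Over A = 4.66 mi², depth = V / A = 2.31 in.

d ≈ 2.31 in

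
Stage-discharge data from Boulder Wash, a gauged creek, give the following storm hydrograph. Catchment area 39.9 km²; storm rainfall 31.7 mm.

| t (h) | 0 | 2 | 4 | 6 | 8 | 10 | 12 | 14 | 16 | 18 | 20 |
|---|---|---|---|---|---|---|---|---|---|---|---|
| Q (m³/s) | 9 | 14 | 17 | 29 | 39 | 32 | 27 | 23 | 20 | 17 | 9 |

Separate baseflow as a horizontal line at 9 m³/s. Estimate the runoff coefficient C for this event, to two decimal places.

ΣQ_DR = 137.0 m³/s; V = ΣQ_DR·Δt = 9.864 × 10^5 m³.
Runoff depth d = V / A = 24.72 mm.
C = d / P = 24.72 / 31.7 = 0.78.

C ≈ 0.78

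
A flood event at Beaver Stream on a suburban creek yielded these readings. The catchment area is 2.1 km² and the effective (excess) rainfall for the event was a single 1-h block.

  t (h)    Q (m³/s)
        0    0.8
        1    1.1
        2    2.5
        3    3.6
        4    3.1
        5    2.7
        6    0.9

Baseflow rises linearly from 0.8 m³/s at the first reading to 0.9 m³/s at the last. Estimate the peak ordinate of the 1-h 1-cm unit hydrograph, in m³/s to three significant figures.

Direct runoff: 0.00, 0.28, 1.67, 2.75, 2.23, 1.82, 0.00 m³/s; ΣQ_DR = 8.750 m³/s, peak = 2.75 m³/s.
Runoff depth d = ΣQ_DR·Δt / A = 8.750 × 3600 / (2.1 km²) = 15.00 mm.
The 1-cm UH is the DRH scaled by (10 mm)/d, so U_p = 2.75 × 10/15.00 = 1.83 m³/s.

U_p ≈ 1.83 m³/s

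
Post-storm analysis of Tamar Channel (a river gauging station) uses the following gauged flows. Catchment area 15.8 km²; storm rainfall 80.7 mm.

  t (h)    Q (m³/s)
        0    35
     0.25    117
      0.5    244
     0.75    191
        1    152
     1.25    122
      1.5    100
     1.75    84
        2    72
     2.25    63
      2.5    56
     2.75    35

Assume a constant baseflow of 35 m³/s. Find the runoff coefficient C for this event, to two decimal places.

ΣQ_DR = 851.0 m³/s; V = ΣQ_DR·Δt = 7.659 × 10^5 m³.
Runoff depth d = V / A = 48.47 mm.
C = d / P = 48.47 / 80.7 = 0.60.

C ≈ 0.60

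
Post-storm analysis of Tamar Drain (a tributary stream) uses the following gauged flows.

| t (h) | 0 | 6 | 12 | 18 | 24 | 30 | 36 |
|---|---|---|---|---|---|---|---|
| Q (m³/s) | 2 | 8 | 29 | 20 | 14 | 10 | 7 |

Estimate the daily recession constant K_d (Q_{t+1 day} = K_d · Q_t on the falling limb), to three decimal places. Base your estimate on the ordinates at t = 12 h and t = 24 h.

K_d ≈ 0.233

Between t = 12 h and t = 24 h the flow falls from 29 to 14 m³/s over 2×6 h = 12 h.
Per-interval ratio K = (14/29)^(1/2) = 0.6948; K_d = K^(24/6) = 0.233.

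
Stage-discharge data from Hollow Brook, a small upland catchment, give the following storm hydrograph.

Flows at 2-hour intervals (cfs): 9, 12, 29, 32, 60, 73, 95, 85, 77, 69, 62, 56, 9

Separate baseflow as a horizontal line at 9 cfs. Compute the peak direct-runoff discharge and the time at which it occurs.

Subtracting baseflow gives direct-runoff ordinates: 0.0, 3.0, 20.0, 23.0, 51.0, 64.0, 86.0, 76.0, 68.0, 60.0, 53.0, 47.0, 0.0 cfs.
The maximum is 86.0 cfs, occurring at the reading for t = 12 h.

Q_p = 86.0 cfs at t = 12 h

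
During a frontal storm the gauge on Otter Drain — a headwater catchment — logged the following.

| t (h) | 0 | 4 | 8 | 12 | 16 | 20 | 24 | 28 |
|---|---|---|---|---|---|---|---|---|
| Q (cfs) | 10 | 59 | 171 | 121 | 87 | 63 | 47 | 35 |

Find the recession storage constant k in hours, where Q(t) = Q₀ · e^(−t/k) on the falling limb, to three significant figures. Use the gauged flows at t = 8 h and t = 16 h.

k ≈ 11.8 h

On the falling limb, Q drops from 171 to 87 cfs between t = 8 h and t = 16 h (Δt = 8 h).
k = −Δt / ln(Q₂/Q₁) = −8 / ln(87/171) = 11.8 h.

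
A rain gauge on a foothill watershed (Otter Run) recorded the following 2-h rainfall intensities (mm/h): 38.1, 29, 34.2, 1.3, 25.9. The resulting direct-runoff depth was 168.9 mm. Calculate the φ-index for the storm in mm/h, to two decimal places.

Only the 4 blocks with intensity above φ contribute runoff: 38.1, 29, 34.2, 25.9 mm/h.
Σ(I−φ)·Δt = d  ⇒  (38.1+29+34.2+25.9 − 4φ)·2 = 168.9
φ = (127.2 − 168.9/2) / 4 = 10.69 mm/h.

φ ≈ 10.69 mm/h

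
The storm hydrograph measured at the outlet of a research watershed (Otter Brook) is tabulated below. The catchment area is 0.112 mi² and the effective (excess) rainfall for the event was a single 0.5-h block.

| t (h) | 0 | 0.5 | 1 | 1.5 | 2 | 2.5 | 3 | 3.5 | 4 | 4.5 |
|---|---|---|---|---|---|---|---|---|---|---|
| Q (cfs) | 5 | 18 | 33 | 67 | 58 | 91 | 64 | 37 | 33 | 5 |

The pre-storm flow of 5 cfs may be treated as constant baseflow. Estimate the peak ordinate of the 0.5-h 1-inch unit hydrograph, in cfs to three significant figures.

U_p ≈ 34.4 cfs

Direct runoff: 0.0, 13.0, 28.0, 62.0, 53.0, 86.0, 59.0, 32.0, 28.0, 0.0 cfs; ΣQ_DR = 361.0 cfs, peak = 86.0 cfs.
Runoff depth d = ΣQ_DR·Δt / A = 361.0 × 1800 / (0.112 mi²) = 2.497 in.
The 1-inch UH is the DRH scaled by (1 in)/d, so U_p = 86.0 × 1/2.497 = 34.4 cfs.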